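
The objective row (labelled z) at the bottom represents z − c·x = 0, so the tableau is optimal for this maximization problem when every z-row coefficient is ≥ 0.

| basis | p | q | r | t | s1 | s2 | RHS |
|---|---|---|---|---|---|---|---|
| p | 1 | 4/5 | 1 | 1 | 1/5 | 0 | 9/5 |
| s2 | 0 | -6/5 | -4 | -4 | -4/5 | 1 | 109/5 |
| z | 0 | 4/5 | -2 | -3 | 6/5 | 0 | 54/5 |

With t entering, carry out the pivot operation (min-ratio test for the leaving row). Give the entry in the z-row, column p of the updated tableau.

Ratio test on column t — row 1: (9/5)/1 = 9/5; row 2: entry -4 ≤ 0. Minimum is 9/5 at row 1 (p leaves); pivot element 1.
Divide row 1 by 1; eliminate column t from the other rows.
z-row update in column p: 0 − (-3)·1 = 3.

3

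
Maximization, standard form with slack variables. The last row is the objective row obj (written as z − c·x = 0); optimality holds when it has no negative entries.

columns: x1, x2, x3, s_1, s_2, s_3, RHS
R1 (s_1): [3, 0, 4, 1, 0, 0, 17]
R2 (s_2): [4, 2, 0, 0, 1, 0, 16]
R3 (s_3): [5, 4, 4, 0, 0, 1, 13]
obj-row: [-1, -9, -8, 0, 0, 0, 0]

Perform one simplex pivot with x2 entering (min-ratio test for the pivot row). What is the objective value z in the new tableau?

Ratio test on column x2 — row 1: entry 0 ≤ 0; row 2: 16/2 = 8; row 3: 13/4 = 13/4. Minimum is 13/4 at row 3 (s_3 leaves); pivot element 4.
Pivot on row 3; the obj-row RHS becomes 0 − (-9)·(13/4) = 117/4.

117/4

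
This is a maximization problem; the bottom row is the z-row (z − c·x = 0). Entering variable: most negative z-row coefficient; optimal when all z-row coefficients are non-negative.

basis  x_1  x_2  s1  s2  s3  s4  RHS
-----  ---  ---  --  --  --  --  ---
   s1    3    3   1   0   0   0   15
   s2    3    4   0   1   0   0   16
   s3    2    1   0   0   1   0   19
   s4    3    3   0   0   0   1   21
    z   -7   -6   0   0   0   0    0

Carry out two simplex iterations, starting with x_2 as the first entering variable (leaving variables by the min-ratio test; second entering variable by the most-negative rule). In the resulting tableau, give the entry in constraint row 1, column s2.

Ratio test on column x_2 — row 1: 15/3 = 5; row 2: 16/4 = 4; row 3: 19/1 = 19; row 4: 21/3 = 7. Minimum is 4 at row 2 (s2 leaves); pivot element 4.
Divide row 2 by 4; eliminate column x_2 from the other rows.
Second iteration: most negative z-row entry is -5/2 in column x_1, so x_1 enters.
Ratio test on column x_1 — row 1: 3/(3/4) = 4; row 2: 4/(3/4) = 16/3; row 3: 15/(5/4) = 12; row 4: 9/(3/4) = 12. Minimum is 4 at row 1 (s1 leaves); pivot element 3/4.
Divide row 1 by 3/4; eliminate column x_1 from the other rows.
After both pivots, the entry at constraint row 1, column s2 is -1.

-1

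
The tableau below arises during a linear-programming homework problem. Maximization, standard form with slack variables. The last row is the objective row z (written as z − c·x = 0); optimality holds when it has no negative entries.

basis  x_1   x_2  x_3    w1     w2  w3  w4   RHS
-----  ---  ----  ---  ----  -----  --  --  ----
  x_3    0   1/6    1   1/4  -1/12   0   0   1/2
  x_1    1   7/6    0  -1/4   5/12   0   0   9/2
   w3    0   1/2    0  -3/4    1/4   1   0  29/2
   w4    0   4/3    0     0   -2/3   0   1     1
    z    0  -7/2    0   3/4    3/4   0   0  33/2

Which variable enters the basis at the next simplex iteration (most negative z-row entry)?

x_2

Negative z-row entries: x_2: -7/2.
The most negative is -7/2 in column x_2, so x_2 enters.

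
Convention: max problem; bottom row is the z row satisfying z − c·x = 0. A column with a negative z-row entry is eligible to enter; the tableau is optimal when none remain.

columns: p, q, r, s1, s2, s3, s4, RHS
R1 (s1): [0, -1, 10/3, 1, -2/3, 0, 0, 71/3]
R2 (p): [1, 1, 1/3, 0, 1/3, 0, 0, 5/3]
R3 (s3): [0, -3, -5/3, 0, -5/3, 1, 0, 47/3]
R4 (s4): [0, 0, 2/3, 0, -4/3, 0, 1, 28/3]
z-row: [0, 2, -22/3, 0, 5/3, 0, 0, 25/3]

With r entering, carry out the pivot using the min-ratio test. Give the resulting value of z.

Ratio test on column r — row 1: (71/3)/(10/3) = 71/10; row 2: (5/3)/(1/3) = 5; row 3: entry -5/3 ≤ 0; row 4: (28/3)/(2/3) = 14. Minimum is 5 at row 2 (p leaves); pivot element 1/3.
Pivot on row 2; the z-row RHS becomes 25/3 − (-22/3)·5 = 45.

45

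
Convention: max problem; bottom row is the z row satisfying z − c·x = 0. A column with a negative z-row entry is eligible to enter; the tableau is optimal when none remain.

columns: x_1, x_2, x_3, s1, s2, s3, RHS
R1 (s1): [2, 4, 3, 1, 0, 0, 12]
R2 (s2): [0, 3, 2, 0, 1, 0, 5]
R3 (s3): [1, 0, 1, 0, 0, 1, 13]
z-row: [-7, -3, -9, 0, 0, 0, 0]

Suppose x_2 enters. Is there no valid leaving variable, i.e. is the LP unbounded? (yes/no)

no

Column x_2 has positive entries in row(s) 1, 2, so the ratio test bounds it — not unbounded.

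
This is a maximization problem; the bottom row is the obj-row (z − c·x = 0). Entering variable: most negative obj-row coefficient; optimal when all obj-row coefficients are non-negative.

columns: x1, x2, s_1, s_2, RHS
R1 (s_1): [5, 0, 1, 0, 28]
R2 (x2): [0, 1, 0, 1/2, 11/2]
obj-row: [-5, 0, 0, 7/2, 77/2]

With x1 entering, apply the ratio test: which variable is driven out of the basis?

s_1

Column x1 entries and ratios — s_1: 28/5 = 28/5; x2: 0 ≤ 0, skip.
Smallest ratio is 28/5 in the row of s_1, so s_1 leaves.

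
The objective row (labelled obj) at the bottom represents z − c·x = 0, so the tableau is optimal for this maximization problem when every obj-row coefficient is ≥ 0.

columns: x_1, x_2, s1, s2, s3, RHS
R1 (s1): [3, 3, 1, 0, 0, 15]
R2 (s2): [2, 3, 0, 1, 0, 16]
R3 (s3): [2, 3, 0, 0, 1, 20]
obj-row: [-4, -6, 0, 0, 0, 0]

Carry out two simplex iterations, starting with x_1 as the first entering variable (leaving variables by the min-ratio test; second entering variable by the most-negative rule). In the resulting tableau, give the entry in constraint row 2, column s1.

Ratio test on column x_1 — row 1: 15/3 = 5; row 2: 16/2 = 8; row 3: 20/2 = 10. Minimum is 5 at row 1 (s1 leaves); pivot element 3.
Divide row 1 by 3; eliminate column x_1 from the other rows.
Second iteration: most negative obj-row entry is -2 in column x_2, so x_2 enters.
Ratio test on column x_2 — row 1: 5/1 = 5; row 2: 6/1 = 6; row 3: 10/1 = 10. Minimum is 5 at row 1 (x_1 leaves); pivot element 1.
Divide row 1 by 1; eliminate column x_2 from the other rows.
After both pivots, the entry at constraint row 2, column s1 is -1.

-1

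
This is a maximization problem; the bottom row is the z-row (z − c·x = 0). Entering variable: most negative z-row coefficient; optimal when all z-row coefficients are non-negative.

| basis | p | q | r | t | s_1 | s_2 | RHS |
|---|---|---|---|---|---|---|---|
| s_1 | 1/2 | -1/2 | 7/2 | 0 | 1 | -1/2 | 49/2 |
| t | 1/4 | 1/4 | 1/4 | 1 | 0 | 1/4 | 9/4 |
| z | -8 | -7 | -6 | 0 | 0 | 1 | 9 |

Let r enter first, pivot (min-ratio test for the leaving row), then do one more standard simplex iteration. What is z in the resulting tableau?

Ratio test on column r — row 1: (49/2)/(7/2) = 7; row 2: (9/4)/(1/4) = 9. Minimum is 7 at row 1 (s_1 leaves); pivot element 7/2.
Pivot on row 1; the z-row RHS becomes 9 − (-6)·7 = 51.
Next entering variable (most negative z-row entry -55/7): q.
Ratio test on column q — row 1: entry -1/7 ≤ 0; row 2: (1/2)/(2/7) = 7/4. Minimum is 7/4 at row 2 (t leaves); pivot element 2/7.
After the second pivot the z-row RHS is 51 − (-55/7)·(7/4) = 259/4.

259/4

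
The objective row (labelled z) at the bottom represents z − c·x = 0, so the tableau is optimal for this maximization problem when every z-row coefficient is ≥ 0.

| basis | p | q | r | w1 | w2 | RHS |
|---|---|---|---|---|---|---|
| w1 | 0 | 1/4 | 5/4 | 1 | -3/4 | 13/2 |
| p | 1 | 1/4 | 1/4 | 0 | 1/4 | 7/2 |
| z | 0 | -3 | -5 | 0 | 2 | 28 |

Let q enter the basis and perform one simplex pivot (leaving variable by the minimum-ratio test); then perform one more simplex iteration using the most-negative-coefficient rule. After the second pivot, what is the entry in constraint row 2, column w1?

Ratio test on column q — row 1: (13/2)/(1/4) = 26; row 2: (7/2)/(1/4) = 14. Minimum is 14 at row 2 (p leaves); pivot element 1/4.
Divide row 2 by 1/4; eliminate column q from the other rows.
Second iteration: most negative z-row entry is -2 in column r, so r enters.
Ratio test on column r — row 1: 3/1 = 3; row 2: 14/1 = 14. Minimum is 3 at row 1 (w1 leaves); pivot element 1.
Divide row 1 by 1; eliminate column r from the other rows.
After both pivots, the entry at constraint row 2, column w1 is -1.

-1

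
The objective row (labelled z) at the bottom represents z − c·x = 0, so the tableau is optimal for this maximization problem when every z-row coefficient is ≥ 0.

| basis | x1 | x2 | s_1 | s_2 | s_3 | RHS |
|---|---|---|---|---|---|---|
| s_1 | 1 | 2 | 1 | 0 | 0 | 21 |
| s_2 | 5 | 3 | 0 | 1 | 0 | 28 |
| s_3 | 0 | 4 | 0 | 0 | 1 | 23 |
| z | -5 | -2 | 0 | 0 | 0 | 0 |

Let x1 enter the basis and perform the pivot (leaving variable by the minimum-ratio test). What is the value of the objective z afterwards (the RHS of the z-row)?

28

Ratio test on column x1 — row 1: 21/1 = 21; row 2: 28/5 = 28/5; row 3: entry 0 ≤ 0. Minimum is 28/5 at row 2 (s_2 leaves); pivot element 5.
Pivot on row 2; the z-row RHS becomes 0 − (-5)·(28/5) = 28.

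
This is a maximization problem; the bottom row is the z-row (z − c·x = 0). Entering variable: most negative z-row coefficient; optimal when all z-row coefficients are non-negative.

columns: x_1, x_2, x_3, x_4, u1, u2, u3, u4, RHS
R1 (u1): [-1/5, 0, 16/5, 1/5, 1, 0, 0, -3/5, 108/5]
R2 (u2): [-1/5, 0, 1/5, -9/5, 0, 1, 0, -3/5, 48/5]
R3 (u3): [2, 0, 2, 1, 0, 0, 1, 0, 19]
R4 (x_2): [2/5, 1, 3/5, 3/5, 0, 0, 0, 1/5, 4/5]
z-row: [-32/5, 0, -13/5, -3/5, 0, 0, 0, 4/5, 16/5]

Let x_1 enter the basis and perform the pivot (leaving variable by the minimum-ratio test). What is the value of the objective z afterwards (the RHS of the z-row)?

Ratio test on column x_1 — row 1: entry -1/5 ≤ 0; row 2: entry -1/5 ≤ 0; row 3: 19/2 = 19/2; row 4: (4/5)/(2/5) = 2. Minimum is 2 at row 4 (x_2 leaves); pivot element 2/5.
Pivot on row 4; the z-row RHS becomes 16/5 − (-32/5)·2 = 16.

16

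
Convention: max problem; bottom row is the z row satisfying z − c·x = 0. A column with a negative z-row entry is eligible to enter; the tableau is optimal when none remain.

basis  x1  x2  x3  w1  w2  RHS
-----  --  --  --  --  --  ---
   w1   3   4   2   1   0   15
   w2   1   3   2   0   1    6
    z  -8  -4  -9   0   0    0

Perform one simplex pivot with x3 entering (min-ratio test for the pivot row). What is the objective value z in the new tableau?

27

Ratio test on column x3 — row 1: 15/2 = 15/2; row 2: 6/2 = 3. Minimum is 3 at row 2 (w2 leaves); pivot element 2.
Pivot on row 2; the z-row RHS becomes 0 − (-9)·3 = 27.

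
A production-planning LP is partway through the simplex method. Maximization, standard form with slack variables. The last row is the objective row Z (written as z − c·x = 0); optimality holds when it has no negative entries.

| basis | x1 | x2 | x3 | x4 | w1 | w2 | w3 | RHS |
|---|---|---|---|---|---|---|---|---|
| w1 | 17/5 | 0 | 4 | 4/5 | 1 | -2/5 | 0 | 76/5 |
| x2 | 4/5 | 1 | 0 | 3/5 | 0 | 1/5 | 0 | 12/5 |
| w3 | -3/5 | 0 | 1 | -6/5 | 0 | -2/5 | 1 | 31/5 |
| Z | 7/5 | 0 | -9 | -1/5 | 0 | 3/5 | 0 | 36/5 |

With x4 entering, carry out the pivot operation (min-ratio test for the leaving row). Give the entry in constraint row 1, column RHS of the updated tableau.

12

Ratio test on column x4 — row 1: (76/5)/(4/5) = 19; row 2: (12/5)/(3/5) = 4; row 3: entry -6/5 ≤ 0. Minimum is 4 at row 2 (x2 leaves); pivot element 3/5.
Divide row 2 by 3/5; eliminate column x4 from the other rows.
Row 1 update in column RHS: 76/5 − (4/5)·4 = 12.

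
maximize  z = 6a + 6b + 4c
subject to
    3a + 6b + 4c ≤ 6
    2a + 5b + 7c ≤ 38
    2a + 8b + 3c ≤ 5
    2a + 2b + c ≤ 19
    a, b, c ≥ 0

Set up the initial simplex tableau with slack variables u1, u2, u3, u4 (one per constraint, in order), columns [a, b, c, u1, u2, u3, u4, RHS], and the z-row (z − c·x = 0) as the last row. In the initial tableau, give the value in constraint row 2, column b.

Constraint 2 has coefficient 5 on b.

5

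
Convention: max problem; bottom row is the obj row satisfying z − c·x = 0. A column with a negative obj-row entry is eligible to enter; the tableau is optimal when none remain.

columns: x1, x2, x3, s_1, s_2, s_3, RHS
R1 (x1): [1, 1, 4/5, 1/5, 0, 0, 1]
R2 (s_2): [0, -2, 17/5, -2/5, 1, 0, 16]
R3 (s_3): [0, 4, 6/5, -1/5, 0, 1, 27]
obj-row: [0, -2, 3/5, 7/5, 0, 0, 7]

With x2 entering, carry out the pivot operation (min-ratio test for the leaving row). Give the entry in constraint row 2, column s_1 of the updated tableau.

Ratio test on column x2 — row 1: 1/1 = 1; row 2: entry -2 ≤ 0; row 3: 27/4 = 27/4. Minimum is 1 at row 1 (x1 leaves); pivot element 1.
Divide row 1 by 1; eliminate column x2 from the other rows.
Row 2 update in column s_1: -2/5 − (-2)·(1/5) = 0.

0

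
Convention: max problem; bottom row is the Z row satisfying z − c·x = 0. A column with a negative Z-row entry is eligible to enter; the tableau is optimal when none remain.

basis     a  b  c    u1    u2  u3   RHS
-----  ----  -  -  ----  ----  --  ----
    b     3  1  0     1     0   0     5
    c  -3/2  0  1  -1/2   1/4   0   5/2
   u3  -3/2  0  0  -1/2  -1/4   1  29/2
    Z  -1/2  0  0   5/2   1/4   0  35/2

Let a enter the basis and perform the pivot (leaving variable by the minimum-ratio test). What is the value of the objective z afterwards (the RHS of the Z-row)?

Ratio test on column a — row 1: 5/3 = 5/3; row 2: entry -3/2 ≤ 0; row 3: entry -3/2 ≤ 0. Minimum is 5/3 at row 1 (b leaves); pivot element 3.
Pivot on row 1; the Z-row RHS becomes 35/2 − (-1/2)·(5/3) = 55/3.

55/3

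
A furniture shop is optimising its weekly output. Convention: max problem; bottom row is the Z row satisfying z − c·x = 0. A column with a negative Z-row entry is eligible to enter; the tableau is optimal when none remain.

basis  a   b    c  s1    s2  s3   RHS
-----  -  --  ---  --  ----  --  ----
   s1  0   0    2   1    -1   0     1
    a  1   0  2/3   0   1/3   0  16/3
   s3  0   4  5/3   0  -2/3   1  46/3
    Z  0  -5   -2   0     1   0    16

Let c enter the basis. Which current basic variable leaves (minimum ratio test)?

s1

Column c entries and ratios — s1: 1/2 = 1/2; a: (16/3)/(2/3) = 8; s3: (46/3)/(5/3) = 46/5.
Smallest ratio is 1/2 in the row of s1, so s1 leaves.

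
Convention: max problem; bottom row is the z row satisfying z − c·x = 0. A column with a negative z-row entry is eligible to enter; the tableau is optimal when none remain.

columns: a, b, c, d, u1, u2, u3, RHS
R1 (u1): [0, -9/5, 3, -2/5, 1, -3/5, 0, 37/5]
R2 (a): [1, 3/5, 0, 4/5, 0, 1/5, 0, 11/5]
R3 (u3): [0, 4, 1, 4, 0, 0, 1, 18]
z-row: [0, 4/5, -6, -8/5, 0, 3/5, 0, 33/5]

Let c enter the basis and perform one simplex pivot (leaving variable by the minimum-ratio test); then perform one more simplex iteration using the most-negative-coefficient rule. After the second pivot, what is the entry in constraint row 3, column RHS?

233/69

Ratio test on column c — row 1: (37/5)/3 = 37/15; row 2: entry 0 ≤ 0; row 3: 18/1 = 18. Minimum is 37/15 at row 1 (u1 leaves); pivot element 3.
Divide row 1 by 3; eliminate column c from the other rows.
Second iteration: most negative z-row entry is -14/5 in column b, so b enters.
Ratio test on column b — row 1: entry -3/5 ≤ 0; row 2: (11/5)/(3/5) = 11/3; row 3: (233/15)/(23/5) = 233/69. Minimum is 233/69 at row 3 (u3 leaves); pivot element 23/5.
Divide row 3 by 23/5; eliminate column b from the other rows.
After both pivots, the entry at constraint row 3, column RHS is 233/69.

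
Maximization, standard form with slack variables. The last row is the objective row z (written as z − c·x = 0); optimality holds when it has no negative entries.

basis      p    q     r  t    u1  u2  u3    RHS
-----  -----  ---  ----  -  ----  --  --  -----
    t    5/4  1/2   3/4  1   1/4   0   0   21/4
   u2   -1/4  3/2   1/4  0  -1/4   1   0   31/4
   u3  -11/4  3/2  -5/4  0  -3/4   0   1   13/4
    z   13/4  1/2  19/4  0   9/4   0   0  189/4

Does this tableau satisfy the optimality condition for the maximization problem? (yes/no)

Every z-row coefficient is ≥ 0, so the tableau is optimal.

yes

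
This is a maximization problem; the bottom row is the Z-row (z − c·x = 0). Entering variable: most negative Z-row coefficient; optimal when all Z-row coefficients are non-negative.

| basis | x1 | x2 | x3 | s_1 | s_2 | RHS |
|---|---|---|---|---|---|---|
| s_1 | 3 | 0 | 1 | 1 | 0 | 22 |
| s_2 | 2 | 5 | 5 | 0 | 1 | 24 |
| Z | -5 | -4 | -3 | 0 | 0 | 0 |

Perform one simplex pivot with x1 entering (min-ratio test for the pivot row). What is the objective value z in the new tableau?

110/3

Ratio test on column x1 — row 1: 22/3 = 22/3; row 2: 24/2 = 12. Minimum is 22/3 at row 1 (s_1 leaves); pivot element 3.
Pivot on row 1; the Z-row RHS becomes 0 − (-5)·(22/3) = 110/3.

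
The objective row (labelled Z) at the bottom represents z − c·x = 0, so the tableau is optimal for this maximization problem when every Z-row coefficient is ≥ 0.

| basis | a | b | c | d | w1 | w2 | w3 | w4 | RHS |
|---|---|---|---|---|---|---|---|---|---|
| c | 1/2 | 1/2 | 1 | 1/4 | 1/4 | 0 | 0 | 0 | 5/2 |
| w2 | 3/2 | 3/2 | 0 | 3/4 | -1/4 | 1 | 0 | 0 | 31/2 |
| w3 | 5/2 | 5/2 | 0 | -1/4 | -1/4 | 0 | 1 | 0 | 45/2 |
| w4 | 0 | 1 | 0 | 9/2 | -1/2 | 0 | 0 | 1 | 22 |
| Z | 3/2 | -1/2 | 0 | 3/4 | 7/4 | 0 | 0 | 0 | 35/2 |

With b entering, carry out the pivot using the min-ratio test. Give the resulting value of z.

Ratio test on column b — row 1: (5/2)/(1/2) = 5; row 2: (31/2)/(3/2) = 31/3; row 3: (45/2)/(5/2) = 9; row 4: 22/1 = 22. Minimum is 5 at row 1 (c leaves); pivot element 1/2.
Pivot on row 1; the Z-row RHS becomes 35/2 − (-1/2)·5 = 20.

20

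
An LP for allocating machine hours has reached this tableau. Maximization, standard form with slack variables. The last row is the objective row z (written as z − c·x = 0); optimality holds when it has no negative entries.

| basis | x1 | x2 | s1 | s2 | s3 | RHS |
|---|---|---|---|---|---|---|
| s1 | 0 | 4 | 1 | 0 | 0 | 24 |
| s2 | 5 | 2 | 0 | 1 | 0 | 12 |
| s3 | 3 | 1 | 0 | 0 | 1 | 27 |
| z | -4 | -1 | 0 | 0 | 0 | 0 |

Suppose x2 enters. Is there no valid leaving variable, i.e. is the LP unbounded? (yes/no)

Column x2 has positive entries in row(s) 1, 2, 3, so the ratio test bounds it — not unbounded.

no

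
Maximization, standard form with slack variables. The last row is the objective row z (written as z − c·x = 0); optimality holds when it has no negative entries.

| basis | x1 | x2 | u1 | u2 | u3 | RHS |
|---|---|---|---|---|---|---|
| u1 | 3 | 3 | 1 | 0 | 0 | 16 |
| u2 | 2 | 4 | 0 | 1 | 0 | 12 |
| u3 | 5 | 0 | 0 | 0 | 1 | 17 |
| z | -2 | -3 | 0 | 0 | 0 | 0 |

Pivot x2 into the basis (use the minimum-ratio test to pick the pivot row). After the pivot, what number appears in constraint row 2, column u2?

1/4

Ratio test on column x2 — row 1: 16/3 = 16/3; row 2: 12/4 = 3; row 3: entry 0 ≤ 0. Minimum is 3 at row 2 (u2 leaves); pivot element 4.
Divide row 2 by 4; eliminate column x2 from the other rows.
In the new row 2, the u2 entry is the old entry divided by the pivot: 1/4 = 1/4.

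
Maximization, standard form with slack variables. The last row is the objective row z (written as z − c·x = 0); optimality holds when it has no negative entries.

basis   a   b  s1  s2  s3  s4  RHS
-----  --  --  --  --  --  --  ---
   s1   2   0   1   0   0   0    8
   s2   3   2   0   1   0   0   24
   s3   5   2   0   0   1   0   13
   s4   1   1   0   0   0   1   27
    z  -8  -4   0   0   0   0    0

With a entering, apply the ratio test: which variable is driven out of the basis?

Column a entries and ratios — s1: 8/2 = 4; s2: 24/3 = 8; s3: 13/5 = 13/5; s4: 27/1 = 27.
Smallest ratio is 13/5 in the row of s3, so s3 leaves.

s3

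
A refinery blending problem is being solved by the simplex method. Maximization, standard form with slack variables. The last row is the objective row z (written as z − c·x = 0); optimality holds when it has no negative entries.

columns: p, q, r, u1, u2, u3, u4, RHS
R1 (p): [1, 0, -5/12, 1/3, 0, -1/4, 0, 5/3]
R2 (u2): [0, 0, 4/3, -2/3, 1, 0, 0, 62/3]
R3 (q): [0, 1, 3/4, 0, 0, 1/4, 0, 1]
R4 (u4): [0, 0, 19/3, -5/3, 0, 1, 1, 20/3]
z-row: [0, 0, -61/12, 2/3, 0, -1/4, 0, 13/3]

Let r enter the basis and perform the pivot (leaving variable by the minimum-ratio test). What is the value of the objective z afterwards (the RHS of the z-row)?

Ratio test on column r — row 1: entry -5/12 ≤ 0; row 2: (62/3)/(4/3) = 31/2; row 3: 1/(3/4) = 4/3; row 4: (20/3)/(19/3) = 20/19. Minimum is 20/19 at row 4 (u4 leaves); pivot element 19/3.
Pivot on row 4; the z-row RHS becomes 13/3 − (-61/12)·(20/19) = 184/19.

184/19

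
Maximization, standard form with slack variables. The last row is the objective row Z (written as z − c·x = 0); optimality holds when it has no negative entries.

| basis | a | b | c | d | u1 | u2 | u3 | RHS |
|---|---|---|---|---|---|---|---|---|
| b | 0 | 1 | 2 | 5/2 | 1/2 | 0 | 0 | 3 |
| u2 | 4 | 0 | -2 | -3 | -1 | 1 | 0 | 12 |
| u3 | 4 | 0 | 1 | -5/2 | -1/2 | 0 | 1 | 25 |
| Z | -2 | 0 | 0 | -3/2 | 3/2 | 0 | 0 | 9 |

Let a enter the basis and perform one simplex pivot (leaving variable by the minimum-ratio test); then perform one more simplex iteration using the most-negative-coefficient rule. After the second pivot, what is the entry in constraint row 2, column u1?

Ratio test on column a — row 1: entry 0 ≤ 0; row 2: 12/4 = 3; row 3: 25/4 = 25/4. Minimum is 3 at row 2 (u2 leaves); pivot element 4.
Divide row 2 by 4; eliminate column a from the other rows.
Second iteration: most negative Z-row entry is -3 in column d, so d enters.
Ratio test on column d — row 1: 3/(5/2) = 6/5; row 2: entry -3/4 ≤ 0; row 3: 13/(1/2) = 26. Minimum is 6/5 at row 1 (b leaves); pivot element 5/2.
Divide row 1 by 5/2; eliminate column d from the other rows.
After both pivots, the entry at constraint row 2, column u1 is -1/10.

-1/10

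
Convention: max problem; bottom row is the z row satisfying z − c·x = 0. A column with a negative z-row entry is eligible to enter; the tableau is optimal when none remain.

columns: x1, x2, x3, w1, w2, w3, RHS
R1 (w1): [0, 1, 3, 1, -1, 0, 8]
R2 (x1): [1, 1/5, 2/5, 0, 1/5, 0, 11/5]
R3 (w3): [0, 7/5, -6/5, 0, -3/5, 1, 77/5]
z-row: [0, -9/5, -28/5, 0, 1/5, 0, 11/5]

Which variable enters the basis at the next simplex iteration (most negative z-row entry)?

x3

Negative z-row entries: x2: -9/5, x3: -28/5.
The most negative is -28/5 in column x3, so x3 enters.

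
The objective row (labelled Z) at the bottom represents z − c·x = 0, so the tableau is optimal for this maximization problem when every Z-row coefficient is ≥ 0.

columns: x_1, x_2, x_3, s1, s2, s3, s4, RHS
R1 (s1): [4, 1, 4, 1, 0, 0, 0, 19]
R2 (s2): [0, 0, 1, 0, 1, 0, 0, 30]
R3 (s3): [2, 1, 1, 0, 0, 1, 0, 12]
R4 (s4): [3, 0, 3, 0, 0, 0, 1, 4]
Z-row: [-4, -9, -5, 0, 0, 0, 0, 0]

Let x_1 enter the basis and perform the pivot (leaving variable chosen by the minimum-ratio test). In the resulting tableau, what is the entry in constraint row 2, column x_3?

1

Ratio test on column x_1 — row 1: 19/4 = 19/4; row 2: entry 0 ≤ 0; row 3: 12/2 = 6; row 4: 4/3 = 4/3. Minimum is 4/3 at row 4 (s4 leaves); pivot element 3.
Divide row 4 by 3; eliminate column x_1 from the other rows.
Row 2 update in column x_3: 1 − 0·1 = 1.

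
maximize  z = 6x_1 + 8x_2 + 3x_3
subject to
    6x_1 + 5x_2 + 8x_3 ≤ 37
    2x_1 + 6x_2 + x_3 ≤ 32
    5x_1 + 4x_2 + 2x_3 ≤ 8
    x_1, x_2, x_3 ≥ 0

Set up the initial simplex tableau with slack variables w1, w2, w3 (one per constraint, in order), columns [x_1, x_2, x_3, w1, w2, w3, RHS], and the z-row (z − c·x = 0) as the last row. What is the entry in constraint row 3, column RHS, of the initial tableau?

The RHS of constraint 3 is b_3 = 8.

8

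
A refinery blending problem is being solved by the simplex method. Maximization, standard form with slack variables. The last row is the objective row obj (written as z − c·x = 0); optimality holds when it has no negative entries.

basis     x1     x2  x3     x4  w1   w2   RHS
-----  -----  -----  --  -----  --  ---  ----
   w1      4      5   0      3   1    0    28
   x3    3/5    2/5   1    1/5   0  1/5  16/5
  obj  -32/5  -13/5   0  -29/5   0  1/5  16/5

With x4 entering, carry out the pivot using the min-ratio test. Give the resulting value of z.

172/3

Ratio test on column x4 — row 1: 28/3 = 28/3; row 2: (16/5)/(1/5) = 16. Minimum is 28/3 at row 1 (w1 leaves); pivot element 3.
Pivot on row 1; the obj-row RHS becomes 16/5 − (-29/5)·(28/3) = 172/3.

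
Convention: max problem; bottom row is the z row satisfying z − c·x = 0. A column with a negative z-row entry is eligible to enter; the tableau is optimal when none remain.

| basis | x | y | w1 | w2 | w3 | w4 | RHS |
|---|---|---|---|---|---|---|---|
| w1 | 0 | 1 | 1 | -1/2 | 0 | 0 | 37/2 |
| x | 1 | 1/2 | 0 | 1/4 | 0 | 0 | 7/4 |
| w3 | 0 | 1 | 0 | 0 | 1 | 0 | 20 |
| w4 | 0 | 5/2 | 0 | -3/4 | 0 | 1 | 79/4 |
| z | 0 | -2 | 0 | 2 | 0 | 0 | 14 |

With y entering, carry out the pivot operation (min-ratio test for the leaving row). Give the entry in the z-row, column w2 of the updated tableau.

3

Ratio test on column y — row 1: (37/2)/1 = 37/2; row 2: (7/4)/(1/2) = 7/2; row 3: 20/1 = 20; row 4: (79/4)/(5/2) = 79/10. Minimum is 7/2 at row 2 (x leaves); pivot element 1/2.
Divide row 2 by 1/2; eliminate column y from the other rows.
z-row update in column w2: 2 − (-2)·(1/2) = 3.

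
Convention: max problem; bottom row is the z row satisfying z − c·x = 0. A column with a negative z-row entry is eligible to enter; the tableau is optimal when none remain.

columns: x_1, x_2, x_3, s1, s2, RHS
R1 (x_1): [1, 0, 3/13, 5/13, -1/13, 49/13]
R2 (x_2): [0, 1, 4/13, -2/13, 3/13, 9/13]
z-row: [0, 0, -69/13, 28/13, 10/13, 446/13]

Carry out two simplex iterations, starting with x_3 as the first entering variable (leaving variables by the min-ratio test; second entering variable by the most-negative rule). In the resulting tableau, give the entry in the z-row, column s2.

Ratio test on column x_3 — row 1: (49/13)/(3/13) = 49/3; row 2: (9/13)/(4/13) = 9/4. Minimum is 9/4 at row 2 (x_2 leaves); pivot element 4/13.
Divide row 2 by 4/13; eliminate column x_3 from the other rows.
Second iteration: most negative z-row entry is -1/2 in column s1, so s1 enters.
Ratio test on column s1 — row 1: (13/4)/(1/2) = 13/2; row 2: entry -1/2 ≤ 0. Minimum is 13/2 at row 1 (x_1 leaves); pivot element 1/2.
Divide row 1 by 1/2; eliminate column s1 from the other rows.
After both pivots, the entry at the z-row, column s2 is 9/2.

9/2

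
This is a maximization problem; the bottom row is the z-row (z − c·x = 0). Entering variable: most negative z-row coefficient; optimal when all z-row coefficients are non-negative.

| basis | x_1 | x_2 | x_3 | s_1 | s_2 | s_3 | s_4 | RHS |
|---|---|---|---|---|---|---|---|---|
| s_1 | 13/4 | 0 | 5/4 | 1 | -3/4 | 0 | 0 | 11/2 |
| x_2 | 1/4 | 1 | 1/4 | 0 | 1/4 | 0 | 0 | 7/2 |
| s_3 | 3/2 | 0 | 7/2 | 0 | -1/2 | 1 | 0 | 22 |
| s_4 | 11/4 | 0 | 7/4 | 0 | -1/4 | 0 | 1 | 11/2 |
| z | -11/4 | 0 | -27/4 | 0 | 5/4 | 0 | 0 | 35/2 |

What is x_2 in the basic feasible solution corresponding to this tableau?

x_2 is basic (row 2); its value is the RHS of that row, 7/2.

7/2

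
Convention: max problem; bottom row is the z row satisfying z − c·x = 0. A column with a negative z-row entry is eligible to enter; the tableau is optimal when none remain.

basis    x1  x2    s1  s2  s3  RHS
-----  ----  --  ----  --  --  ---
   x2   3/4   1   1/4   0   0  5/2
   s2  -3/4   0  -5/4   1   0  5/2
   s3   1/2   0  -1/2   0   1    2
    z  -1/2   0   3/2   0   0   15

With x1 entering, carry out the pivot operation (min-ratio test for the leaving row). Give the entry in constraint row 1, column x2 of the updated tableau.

4/3

Ratio test on column x1 — row 1: (5/2)/(3/4) = 10/3; row 2: entry -3/4 ≤ 0; row 3: 2/(1/2) = 4. Minimum is 10/3 at row 1 (x2 leaves); pivot element 3/4.
Divide row 1 by 3/4; eliminate column x1 from the other rows.
In the new row 1, the x2 entry is the old entry divided by the pivot: 1/(3/4) = 4/3.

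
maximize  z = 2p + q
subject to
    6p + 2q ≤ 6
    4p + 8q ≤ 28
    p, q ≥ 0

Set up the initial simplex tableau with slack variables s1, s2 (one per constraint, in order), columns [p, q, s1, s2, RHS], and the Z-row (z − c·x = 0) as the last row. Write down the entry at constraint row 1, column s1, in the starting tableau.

1

Slack s1 belongs to constraint 1; its column is the unit vector e_1, so the entry in row 1 is 1.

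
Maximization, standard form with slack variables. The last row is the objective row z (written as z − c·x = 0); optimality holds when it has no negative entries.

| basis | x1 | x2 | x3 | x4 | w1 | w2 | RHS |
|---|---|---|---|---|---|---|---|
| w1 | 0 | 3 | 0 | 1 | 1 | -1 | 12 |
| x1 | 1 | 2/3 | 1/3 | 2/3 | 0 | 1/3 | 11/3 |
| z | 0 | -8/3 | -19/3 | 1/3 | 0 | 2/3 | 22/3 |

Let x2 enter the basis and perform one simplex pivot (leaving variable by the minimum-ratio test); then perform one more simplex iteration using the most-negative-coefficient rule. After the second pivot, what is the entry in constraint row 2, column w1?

Ratio test on column x2 — row 1: 12/3 = 4; row 2: (11/3)/(2/3) = 11/2. Minimum is 4 at row 1 (w1 leaves); pivot element 3.
Divide row 1 by 3; eliminate column x2 from the other rows.
Second iteration: most negative z-row entry is -19/3 in column x3, so x3 enters.
Ratio test on column x3 — row 1: entry 0 ≤ 0; row 2: 1/(1/3) = 3. Minimum is 3 at row 2 (x1 leaves); pivot element 1/3.
Divide row 2 by 1/3; eliminate column x3 from the other rows.
After both pivots, the entry at constraint row 2, column w1 is -2/3.

-2/3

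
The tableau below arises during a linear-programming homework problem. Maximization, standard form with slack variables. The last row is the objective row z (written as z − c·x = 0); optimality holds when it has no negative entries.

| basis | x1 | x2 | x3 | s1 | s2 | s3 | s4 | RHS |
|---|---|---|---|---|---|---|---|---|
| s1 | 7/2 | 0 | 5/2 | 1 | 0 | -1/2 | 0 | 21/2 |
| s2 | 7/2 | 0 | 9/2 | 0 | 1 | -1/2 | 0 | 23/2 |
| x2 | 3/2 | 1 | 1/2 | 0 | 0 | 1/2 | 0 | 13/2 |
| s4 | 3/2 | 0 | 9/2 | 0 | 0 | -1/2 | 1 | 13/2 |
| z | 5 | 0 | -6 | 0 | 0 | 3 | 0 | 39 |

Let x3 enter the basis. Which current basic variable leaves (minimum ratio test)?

Column x3 entries and ratios — s1: (21/2)/(5/2) = 21/5; s2: (23/2)/(9/2) = 23/9; x2: (13/2)/(1/2) = 13; s4: (13/2)/(9/2) = 13/9.
Smallest ratio is 13/9 in the row of s4, so s4 leaves.

s4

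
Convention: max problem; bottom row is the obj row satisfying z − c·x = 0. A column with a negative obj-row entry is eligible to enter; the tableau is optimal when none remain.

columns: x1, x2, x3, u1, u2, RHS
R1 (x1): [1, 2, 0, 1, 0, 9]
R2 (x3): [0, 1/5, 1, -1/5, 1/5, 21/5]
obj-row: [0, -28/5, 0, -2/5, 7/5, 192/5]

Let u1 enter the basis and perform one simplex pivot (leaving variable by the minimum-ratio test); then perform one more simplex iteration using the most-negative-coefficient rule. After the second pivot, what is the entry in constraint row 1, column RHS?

9/2

Ratio test on column u1 — row 1: 9/1 = 9; row 2: entry -1/5 ≤ 0. Minimum is 9 at row 1 (x1 leaves); pivot element 1.
Divide row 1 by 1; eliminate column u1 from the other rows.
Second iteration: most negative obj-row entry is -24/5 in column x2, so x2 enters.
Ratio test on column x2 — row 1: 9/2 = 9/2; row 2: 6/(3/5) = 10. Minimum is 9/2 at row 1 (u1 leaves); pivot element 2.
Divide row 1 by 2; eliminate column x2 from the other rows.
After both pivots, the entry at constraint row 1, column RHS is 9/2.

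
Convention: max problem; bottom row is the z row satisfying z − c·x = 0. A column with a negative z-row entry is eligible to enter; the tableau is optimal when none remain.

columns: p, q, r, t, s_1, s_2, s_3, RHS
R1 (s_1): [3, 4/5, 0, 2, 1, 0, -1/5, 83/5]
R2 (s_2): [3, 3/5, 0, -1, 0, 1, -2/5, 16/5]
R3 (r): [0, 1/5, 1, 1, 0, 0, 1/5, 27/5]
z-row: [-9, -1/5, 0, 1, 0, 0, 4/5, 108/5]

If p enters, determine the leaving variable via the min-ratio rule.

s_2

Column p entries and ratios — s_1: (83/5)/3 = 83/15; s_2: (16/5)/3 = 16/15; r: 0 ≤ 0, skip.
Smallest ratio is 16/15 in the row of s_2, so s_2 leaves.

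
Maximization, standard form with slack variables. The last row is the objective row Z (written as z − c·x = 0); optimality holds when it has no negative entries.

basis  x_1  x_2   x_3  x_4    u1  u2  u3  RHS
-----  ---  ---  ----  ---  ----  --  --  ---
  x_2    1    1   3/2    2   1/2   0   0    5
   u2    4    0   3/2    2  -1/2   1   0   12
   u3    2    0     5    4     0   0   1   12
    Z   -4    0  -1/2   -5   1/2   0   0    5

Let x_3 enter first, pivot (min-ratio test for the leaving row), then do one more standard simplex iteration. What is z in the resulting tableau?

57/4

Ratio test on column x_3 — row 1: 5/(3/2) = 10/3; row 2: 12/(3/2) = 8; row 3: 12/5 = 12/5. Minimum is 12/5 at row 3 (u3 leaves); pivot element 5.
Pivot on row 3; the Z-row RHS becomes 5 − (-1/2)·(12/5) = 31/5.
Next entering variable (most negative Z-row entry -23/5): x_4.
Ratio test on column x_4 — row 1: (7/5)/(4/5) = 7/4; row 2: (42/5)/(4/5) = 21/2; row 3: (12/5)/(4/5) = 3. Minimum is 7/4 at row 1 (x_2 leaves); pivot element 4/5.
After the second pivot the Z-row RHS is 31/5 − (-23/5)·(7/4) = 57/4.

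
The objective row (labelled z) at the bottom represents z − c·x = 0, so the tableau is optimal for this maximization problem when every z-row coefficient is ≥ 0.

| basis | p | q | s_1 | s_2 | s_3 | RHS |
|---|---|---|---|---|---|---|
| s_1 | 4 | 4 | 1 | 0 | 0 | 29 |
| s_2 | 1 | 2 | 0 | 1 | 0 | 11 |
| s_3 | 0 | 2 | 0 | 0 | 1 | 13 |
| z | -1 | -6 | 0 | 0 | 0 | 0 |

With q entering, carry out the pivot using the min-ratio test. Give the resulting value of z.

33

Ratio test on column q — row 1: 29/4 = 29/4; row 2: 11/2 = 11/2; row 3: 13/2 = 13/2. Minimum is 11/2 at row 2 (s_2 leaves); pivot element 2.
Pivot on row 2; the z-row RHS becomes 0 − (-6)·(11/2) = 33.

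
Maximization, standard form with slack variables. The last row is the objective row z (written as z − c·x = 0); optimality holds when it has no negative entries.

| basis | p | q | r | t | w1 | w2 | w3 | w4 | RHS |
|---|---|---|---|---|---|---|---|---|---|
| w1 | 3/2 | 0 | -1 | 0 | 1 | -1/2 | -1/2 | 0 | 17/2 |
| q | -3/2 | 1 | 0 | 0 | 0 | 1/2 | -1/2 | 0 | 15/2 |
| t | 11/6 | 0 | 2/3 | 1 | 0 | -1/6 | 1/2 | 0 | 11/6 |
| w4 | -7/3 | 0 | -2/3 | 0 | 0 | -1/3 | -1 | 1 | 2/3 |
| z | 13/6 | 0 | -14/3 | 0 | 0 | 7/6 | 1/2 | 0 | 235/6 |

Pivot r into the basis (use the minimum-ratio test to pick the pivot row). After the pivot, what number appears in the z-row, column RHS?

52

Ratio test on column r — row 1: entry -1 ≤ 0; row 2: entry 0 ≤ 0; row 3: (11/6)/(2/3) = 11/4; row 4: entry -2/3 ≤ 0. Minimum is 11/4 at row 3 (t leaves); pivot element 2/3.
Divide row 3 by 2/3; eliminate column r from the other rows.
z-row update in column RHS: 235/6 − (-14/3)·(11/4) = 52.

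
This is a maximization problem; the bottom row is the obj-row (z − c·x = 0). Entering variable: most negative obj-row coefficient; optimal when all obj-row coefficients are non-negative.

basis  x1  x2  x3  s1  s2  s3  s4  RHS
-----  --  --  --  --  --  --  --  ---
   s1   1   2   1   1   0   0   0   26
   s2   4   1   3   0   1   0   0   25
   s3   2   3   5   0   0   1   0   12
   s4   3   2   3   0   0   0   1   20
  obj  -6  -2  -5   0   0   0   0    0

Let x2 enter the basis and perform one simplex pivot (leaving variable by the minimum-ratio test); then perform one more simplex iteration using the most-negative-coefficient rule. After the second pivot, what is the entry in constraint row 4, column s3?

-3/2

Ratio test on column x2 — row 1: 26/2 = 13; row 2: 25/1 = 25; row 3: 12/3 = 4; row 4: 20/2 = 10. Minimum is 4 at row 3 (s3 leaves); pivot element 3.
Divide row 3 by 3; eliminate column x2 from the other rows.
Second iteration: most negative obj-row entry is -14/3 in column x1, so x1 enters.
Ratio test on column x1 — row 1: entry -1/3 ≤ 0; row 2: 21/(10/3) = 63/10; row 3: 4/(2/3) = 6; row 4: 12/(5/3) = 36/5. Minimum is 6 at row 3 (x2 leaves); pivot element 2/3.
Divide row 3 by 2/3; eliminate column x1 from the other rows.
After both pivots, the entry at constraint row 4, column s3 is -3/2.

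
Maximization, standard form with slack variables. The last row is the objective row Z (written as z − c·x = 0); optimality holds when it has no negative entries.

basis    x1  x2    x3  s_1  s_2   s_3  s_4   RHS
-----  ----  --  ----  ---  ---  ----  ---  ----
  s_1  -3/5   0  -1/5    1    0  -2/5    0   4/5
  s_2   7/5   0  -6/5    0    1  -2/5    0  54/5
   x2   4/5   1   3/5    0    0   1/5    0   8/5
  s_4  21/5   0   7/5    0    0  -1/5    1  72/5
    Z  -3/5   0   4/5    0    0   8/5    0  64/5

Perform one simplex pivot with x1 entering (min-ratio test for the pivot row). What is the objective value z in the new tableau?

Ratio test on column x1 — row 1: entry -3/5 ≤ 0; row 2: (54/5)/(7/5) = 54/7; row 3: (8/5)/(4/5) = 2; row 4: (72/5)/(21/5) = 24/7. Minimum is 2 at row 3 (x2 leaves); pivot element 4/5.
Pivot on row 3; the Z-row RHS becomes 64/5 − (-3/5)·2 = 14.

14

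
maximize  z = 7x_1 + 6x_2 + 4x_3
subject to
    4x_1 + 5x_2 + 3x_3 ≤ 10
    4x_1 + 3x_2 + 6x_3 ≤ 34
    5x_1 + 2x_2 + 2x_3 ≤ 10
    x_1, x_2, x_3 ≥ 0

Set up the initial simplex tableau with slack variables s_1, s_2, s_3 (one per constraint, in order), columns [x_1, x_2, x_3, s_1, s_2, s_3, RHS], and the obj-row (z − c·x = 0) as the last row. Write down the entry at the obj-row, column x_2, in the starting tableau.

The obj-row carries the negated objective coefficients: the x_2 entry is -6.

-6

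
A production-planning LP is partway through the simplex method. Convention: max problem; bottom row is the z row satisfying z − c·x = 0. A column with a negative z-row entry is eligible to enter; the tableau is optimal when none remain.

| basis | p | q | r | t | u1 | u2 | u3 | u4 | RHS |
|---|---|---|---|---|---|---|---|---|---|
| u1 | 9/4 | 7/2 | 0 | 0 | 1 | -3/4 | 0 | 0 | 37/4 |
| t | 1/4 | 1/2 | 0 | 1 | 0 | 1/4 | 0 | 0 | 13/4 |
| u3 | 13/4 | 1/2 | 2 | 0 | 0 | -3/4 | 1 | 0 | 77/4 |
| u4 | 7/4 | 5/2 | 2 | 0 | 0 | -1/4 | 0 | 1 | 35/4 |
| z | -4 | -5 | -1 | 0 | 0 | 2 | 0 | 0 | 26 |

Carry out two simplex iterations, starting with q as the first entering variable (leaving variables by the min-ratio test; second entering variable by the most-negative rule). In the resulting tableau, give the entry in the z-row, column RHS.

Ratio test on column q — row 1: (37/4)/(7/2) = 37/14; row 2: (13/4)/(1/2) = 13/2; row 3: (77/4)/(1/2) = 77/2; row 4: (35/4)/(5/2) = 7/2. Minimum is 37/14 at row 1 (u1 leaves); pivot element 7/2.
Divide row 1 by 7/2; eliminate column q from the other rows.
Second iteration: most negative z-row entry is -1 in column r, so r enters.
Ratio test on column r — row 1: entry 0 ≤ 0; row 2: entry 0 ≤ 0; row 3: (251/14)/2 = 251/28; row 4: (15/7)/2 = 15/14. Minimum is 15/14 at row 4 (u4 leaves); pivot element 2.
Divide row 4 by 2; eliminate column r from the other rows.
After both pivots, the entry at the z-row, column RHS is 282/7.

282/7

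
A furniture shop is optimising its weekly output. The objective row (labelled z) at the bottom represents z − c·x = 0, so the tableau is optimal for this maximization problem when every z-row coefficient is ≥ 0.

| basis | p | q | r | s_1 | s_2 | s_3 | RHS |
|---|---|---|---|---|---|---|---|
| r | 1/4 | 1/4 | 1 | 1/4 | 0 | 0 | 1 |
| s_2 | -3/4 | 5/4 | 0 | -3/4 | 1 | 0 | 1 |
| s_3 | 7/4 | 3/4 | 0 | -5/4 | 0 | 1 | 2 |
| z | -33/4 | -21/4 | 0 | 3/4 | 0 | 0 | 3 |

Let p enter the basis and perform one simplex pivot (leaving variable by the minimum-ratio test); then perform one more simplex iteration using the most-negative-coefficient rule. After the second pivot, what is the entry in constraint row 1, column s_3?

Ratio test on column p — row 1: 1/(1/4) = 4; row 2: entry -3/4 ≤ 0; row 3: 2/(7/4) = 8/7. Minimum is 8/7 at row 3 (s_3 leaves); pivot element 7/4.
Divide row 3 by 7/4; eliminate column p from the other rows.
Second iteration: most negative z-row entry is -36/7 in column s_1, so s_1 enters.
Ratio test on column s_1 — row 1: (5/7)/(3/7) = 5/3; row 2: entry -9/7 ≤ 0; row 3: entry -5/7 ≤ 0. Minimum is 5/3 at row 1 (r leaves); pivot element 3/7.
Divide row 1 by 3/7; eliminate column s_1 from the other rows.
After both pivots, the entry at constraint row 1, column s_3 is -1/3.

-1/3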